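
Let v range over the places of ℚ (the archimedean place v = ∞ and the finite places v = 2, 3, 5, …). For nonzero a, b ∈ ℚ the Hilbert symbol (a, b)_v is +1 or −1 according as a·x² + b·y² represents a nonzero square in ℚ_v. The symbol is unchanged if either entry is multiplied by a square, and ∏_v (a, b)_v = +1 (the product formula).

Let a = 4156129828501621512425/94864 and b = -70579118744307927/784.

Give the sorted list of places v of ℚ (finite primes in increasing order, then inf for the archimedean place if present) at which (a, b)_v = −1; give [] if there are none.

(a, b) ≡ (200069753, -17450303) mod (ℚ^×)²; places V = {2, 3, 5, 7, 11, 13, 17, 19, 29, 31, 43, 53, ∞}.
(a,b)_5: α=2, u≡3; β=0, v≡2 (mod 5); (3|5)=-1, (2|5)=-1; sign (−1)^0·-1^0·-1^2 = +1.
(a,b)_2: α=-4, β=-4; u≡1, v≡1 (mod 8); ε(u)ε(v)=0·0, αω(v)=-4·0, βω(u)=-4·0; sum ≡ 0  ⇒  +1.
(a,b)_29: α=3, u≡3; β=2, v≡2 (mod 29); (3|29)=-1, (2|29)=-1; sign (−1)^0·-1^2·-1^3 = -1.
(a,b)_13: α=1, u≡12; β=1, v≡9 (mod 13); (12|13)=+1, (9|13)=+1; sign (−1)^0·+1^1·+1^1 = +1.
(a,b)_53: α=1, u≡36; β=1, v≡46 (mod 53); (36|53)=+1, (46|53)=+1; sign (−1)^0·+1^1·+1^1 = +1.
(a,b)_19: α=1, u≡7; β=1, v≡9 (mod 19); (7|19)=+1, (9|19)=+1; sign (−1)^1·+1^1·+1^1 = -1.
(a,b)_3: α=0, u≡2; β=2, v≡1 (mod 3); (2|3)=-1, (1|3)=+1; sign (−1)^0·-1^2·+1^0 = +1.
(a,b)_7: α=-2, u≡4; β=-2, v≡1 (mod 7); (4|7)=+1, (1|7)=+1; sign (−1)^0·+1^-2·+1^-2 = +1.
(a,b)_∞: sgn(200069753)=+, sgn(-17450303)=−, so +1.
(a,b)_17: α=3, u≡15; β=2, v≡5 (mod 17); (15|17)=+1, (5|17)=-1; sign (−1)^0·+1^2·-1^3 = -1.
(a,b)_11: α=-2, u≡5; β=0, v≡9 (mod 11); (5|11)=+1, (9|11)=+1; sign (−1)^0·+1^0·+1^-2 = +1.
(a,b)_31: α=1, u≡7; β=1, v≡28 (mod 31); (7|31)=+1, (28|31)=+1; sign (−1)^1·+1^1·+1^1 = -1.
(a,b)_43: α=4, u≡35; β=3, v≡36 (mod 43); (35|43)=+1, (36|43)=+1; sign (−1)^0·+1^3·+1^4 = +1.
Ram(200069753, -17450303) = {17, 19, 29, 31}; no ℚ_17-point on the conic.

[17, 19, 29, 31]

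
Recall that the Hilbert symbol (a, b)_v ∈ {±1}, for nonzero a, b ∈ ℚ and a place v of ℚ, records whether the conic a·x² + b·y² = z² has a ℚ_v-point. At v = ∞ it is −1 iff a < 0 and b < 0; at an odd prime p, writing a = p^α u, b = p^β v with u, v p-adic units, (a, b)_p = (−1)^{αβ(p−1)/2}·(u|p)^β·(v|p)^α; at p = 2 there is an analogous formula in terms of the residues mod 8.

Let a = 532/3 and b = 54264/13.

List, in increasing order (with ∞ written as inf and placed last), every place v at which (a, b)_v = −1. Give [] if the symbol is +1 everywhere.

(a, b) ≡ (399, 176358) mod (ℚ^×)²; places V = {2, 3, 7, 13, 17, 19, ∞}.
(a,b)_19: α=1, u≡3; β=1, v≡18 (mod 19); (3|19)=-1, (18|19)=-1; sign (−1)^1·-1^1·-1^1 = -1.
(a,b)_17: α=0, u≡13; β=1, v≡1 (mod 17); (13|17)=+1, (1|17)=+1; sign (−1)^0·+1^1·+1^0 = +1.
(a,b)_2: α=2, β=3; u≡7, v≡3 (mod 8); ε(u)ε(v)=1·1, αω(v)=2·1, βω(u)=3·0; sum ≡ 1  ⇒  -1.
(a,b)_7: α=1, u≡2; β=1, v≡4 (mod 7); (2|7)=+1, (4|7)=+1; sign (−1)^1·+1^1·+1^1 = -1.
(a,b)_13: α=0, u≡4; β=-1, v≡2 (mod 13); (4|13)=+1, (2|13)=-1; sign (−1)^0·+1^-1·-1^0 = +1.
(a,b)_∞: sgn(399)=+, sgn(176358)=+, so +1.
(a,b)_3: α=-1, u≡1; β=1, v≡1 (mod 3); (1|3)=+1, (1|3)=+1; sign (−1)^1·+1^1·+1^-1 = -1.
(399, 176358 / ℚ) ramifies at {2, 3, 7, 19}: a division algebra.

[2, 3, 7, 19]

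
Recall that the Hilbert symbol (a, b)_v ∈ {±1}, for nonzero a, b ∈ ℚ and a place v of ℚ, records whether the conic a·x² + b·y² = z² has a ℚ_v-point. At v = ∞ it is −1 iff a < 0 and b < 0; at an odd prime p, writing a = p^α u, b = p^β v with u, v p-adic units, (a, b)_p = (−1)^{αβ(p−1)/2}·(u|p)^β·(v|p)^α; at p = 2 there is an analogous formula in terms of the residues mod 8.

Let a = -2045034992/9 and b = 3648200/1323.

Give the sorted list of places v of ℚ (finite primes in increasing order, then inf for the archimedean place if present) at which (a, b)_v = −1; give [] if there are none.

Mod squares: a ≡ -2608463, b ≡ 109446. Check v ∈ {∞, 2, 3, 5, 7, 11, 13, 17, 29, 37}.
v=3: a=3^-2·(≡1), b=3^-3·(≡2) mod 3; (1|3)=+1, (2|3)=-1; (−1)^{-2·-3·1}·(+1)^-3·(-1)^-2 = +1.
v=13: a=13^1·(≡9), b=13^0·(≡1) mod 13; (9|13)=+1, (1|13)=+1; (−1)^{1·0·6}·(+1)^0·(+1)^1 = +1.
v=37: a=37^1·(≡22), b=37^1·(≡17) mod 37; (22|37)=-1, (17|37)=-1; (−1)^{1·1·18}·(-1)^1·(-1)^1 = +1.
v=11: a=11^1·(≡9), b=11^0·(≡2) mod 11; (9|11)=+1, (2|11)=-1; (−1)^{1·0·5}·(+1)^0·(-1)^1 = -1.
v=2: v_2(a)=4, v_2(b)=3; units ≡ 1, 3 (mod 8); ε·ε+αω+βω = 0·1+4·1+3·0 ≡ 0  ⇒  (a,b)_2 = +1.
v=29: a=29^1·(≡27), b=29^1·(≡16) mod 29; (27|29)=-1, (16|29)=+1; (−1)^{1·1·14}·(-1)^1·(+1)^1 = -1.
v=5: a=5^0·(≡2), b=5^2·(≡1) mod 5; (2|5)=-1, (1|5)=+1; (−1)^{0·2·2}·(-1)^2·(+1)^0 = +1.
v=7: a=7^2·(≡3), b=7^-2·(≡4) mod 7; (3|7)=-1, (4|7)=+1; (−1)^{2·-2·3}·(-1)^-2·(+1)^2 = +1.
v=17: a=17^1·(≡12), b=17^1·(≡14) mod 17; (12|17)=-1, (14|17)=-1; (−1)^{1·1·8}·(-1)^1·(-1)^1 = +1.
v=∞: -2608463 < 0 and 109446 > 0  ⇒  (a,b)_∞ = +1.
|Ram(-2608463, 109446)| = 2, even; anisotropic at {11, 29}.

[11, 29]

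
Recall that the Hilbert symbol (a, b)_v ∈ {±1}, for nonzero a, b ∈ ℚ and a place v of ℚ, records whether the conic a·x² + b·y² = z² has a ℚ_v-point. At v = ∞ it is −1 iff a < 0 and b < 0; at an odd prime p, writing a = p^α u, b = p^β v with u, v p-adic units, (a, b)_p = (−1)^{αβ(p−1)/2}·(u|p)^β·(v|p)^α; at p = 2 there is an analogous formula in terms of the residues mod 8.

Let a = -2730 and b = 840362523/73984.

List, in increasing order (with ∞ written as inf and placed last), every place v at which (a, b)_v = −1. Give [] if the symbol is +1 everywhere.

Mod squares: a ≡ -2730, b ≡ 3003. Check v ∈ {∞, 2, 3, 5, 7, 11, 13, 17, 23}.
v=5: a=5^1·(≡4), b=5^0·(≡2) mod 5; (4|5)=+1, (2|5)=-1; (−1)^{1·0·2}·(+1)^0·(-1)^1 = -1.
v=23: a=23^0·(≡7), b=23^4·(≡8) mod 23; (7|23)=-1, (8|23)=+1; (−1)^{0·4·11}·(-1)^4·(+1)^0 = +1.
v=∞: -2730 < 0 and 3003 > 0  ⇒  (a,b)_∞ = +1.
v=3: a=3^1·(≡2), b=3^1·(≡2) mod 3; (2|3)=-1, (2|3)=-1; (−1)^{1·1·1}·(-1)^1·(-1)^1 = -1.
v=17: a=17^0·(≡7), b=17^-2·(≡10) mod 17; (7|17)=-1, (10|17)=-1; (−1)^{0·-2·8}·(-1)^-2·(-1)^0 = +1.
v=13: a=13^1·(≡11), b=13^1·(≡4) mod 13; (11|13)=-1, (4|13)=+1; (−1)^{1·1·6}·(-1)^1·(+1)^1 = -1.
v=11: a=11^0·(≡9), b=11^1·(≡1) mod 11; (9|11)=+1, (1|11)=+1; (−1)^{0·1·5}·(+1)^1·(+1)^0 = +1.
v=7: a=7^1·(≡2), b=7^1·(≡4) mod 7; (2|7)=+1, (4|7)=+1; (−1)^{1·1·3}·(+1)^1·(+1)^1 = -1.
v=2: v_2(a)=1, v_2(b)=-8; units ≡ 3, 3 (mod 8); ε·ε+αω+βω = 1·1+1·1+-8·1 ≡ 0  ⇒  (a,b)_2 = +1.
Ram(-2730, 3003) = {3, 5, 7, 13}; no ℚ_3-point on the conic.

[3, 5, 7, 13]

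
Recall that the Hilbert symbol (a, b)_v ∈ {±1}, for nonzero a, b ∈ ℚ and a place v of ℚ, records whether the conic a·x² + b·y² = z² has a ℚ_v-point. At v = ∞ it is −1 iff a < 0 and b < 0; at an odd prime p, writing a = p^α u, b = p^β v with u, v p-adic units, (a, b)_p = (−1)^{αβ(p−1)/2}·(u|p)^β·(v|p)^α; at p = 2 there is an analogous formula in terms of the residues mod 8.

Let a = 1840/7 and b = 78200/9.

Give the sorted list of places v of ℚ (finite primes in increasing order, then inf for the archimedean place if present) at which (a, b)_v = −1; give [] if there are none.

(a, b) ≡ (805, 782) mod (ℚ^×)²; places V = {2, 3, 5, 7, 17, 23, ∞}.
(a,b)_2: α=4, β=3; u≡5, v≡7 (mod 8); ε(u)ε(v)=0·1, αω(v)=4·0, βω(u)=3·1; sum ≡ 1  ⇒  -1.
(a,b)_3: α=0, u≡1; β=-2, v≡2 (mod 3); (1|3)=+1, (2|3)=-1; sign (−1)^0·+1^-2·-1^0 = +1.
(a,b)_5: α=1, u≡4; β=2, v≡2 (mod 5); (4|5)=+1, (2|5)=-1; sign (−1)^0·+1^2·-1^1 = -1.
(a,b)_23: α=1, u≡18; β=1, v≡20 (mod 23); (18|23)=+1, (20|23)=-1; sign (−1)^1·+1^1·-1^1 = +1.
(a,b)_7: α=-1, u≡6; β=0, v≡5 (mod 7); (6|7)=-1, (5|7)=-1; sign (−1)^0·-1^0·-1^-1 = -1.
(a,b)_17: α=0, u≡3; β=1, v≡3 (mod 17); (3|17)=-1, (3|17)=-1; sign (−1)^0·-1^1·-1^0 = -1.
(a,b)_∞: sgn(805)=+, sgn(782)=+, so +1.
Ram(805, 782) = {2, 5, 7, 17}; no ℚ_2-point on the conic.

[2, 5, 7, 17]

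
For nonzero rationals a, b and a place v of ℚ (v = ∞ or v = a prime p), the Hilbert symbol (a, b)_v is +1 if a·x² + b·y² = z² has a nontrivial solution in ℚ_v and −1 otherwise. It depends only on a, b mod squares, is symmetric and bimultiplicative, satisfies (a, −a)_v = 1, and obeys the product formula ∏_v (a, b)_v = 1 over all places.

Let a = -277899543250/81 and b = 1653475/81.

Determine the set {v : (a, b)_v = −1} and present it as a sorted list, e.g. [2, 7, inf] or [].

[7, 19]

Mod squares: a ≡ -1330, b ≡ 19. Check v ∈ {∞, 2, 3, 5, 7, 19, 59}.
v=3: a=3^-4·(≡2), b=3^-4·(≡1) mod 3; (2|3)=-1, (1|3)=+1; (−1)^{-4·-4·1}·(-1)^-4·(+1)^-4 = +1.
v=5: a=5^3·(≡4), b=5^2·(≡4) mod 5; (4|5)=+1, (4|5)=+1; (−1)^{3·2·2}·(+1)^2·(+1)^3 = +1.
v=59: a=59^2·(≡27), b=59^2·(≡35) mod 59; (27|59)=+1, (35|59)=+1; (−1)^{2·2·29}·(+1)^2·(+1)^2 = +1.
v=7: a=7^5·(≡5), b=7^0·(≡3) mod 7; (5|7)=-1, (3|7)=-1; (−1)^{5·0·3}·(-1)^0·(-1)^5 = -1.
v=19: a=19^1·(≡4), b=19^1·(≡1) mod 19; (4|19)=+1, (1|19)=+1; (−1)^{1·1·9}·(+1)^1·(+1)^1 = -1.
v=2: v_2(a)=1, v_2(b)=0; units ≡ 7, 3 (mod 8); ε·ε+αω+βω = 1·1+1·1+0·0 ≡ 0  ⇒  (a,b)_2 = +1.
v=∞: -1330 < 0 and 19 > 0  ⇒  (a,b)_∞ = +1.
(-1330, 19 / ℚ) ramifies at {7, 19}: a division algebra.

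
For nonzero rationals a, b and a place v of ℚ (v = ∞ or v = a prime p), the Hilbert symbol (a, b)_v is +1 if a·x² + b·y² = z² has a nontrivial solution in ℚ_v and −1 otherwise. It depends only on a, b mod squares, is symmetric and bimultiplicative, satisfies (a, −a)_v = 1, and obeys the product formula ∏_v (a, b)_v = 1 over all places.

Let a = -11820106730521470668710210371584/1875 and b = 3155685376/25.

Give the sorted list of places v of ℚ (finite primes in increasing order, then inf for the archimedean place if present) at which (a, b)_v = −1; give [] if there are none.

Mod squares: a ≡ -83152797, b ≡ 770431. Check v ∈ {∞, 2, 3, 5, 7, 11, 13, 17, 19, 23, 41, 43}.
v=5: a=5^-4·(≡2), b=5^-2·(≡1) mod 5; (2|5)=-1, (1|5)=+1; (−1)^{-4·-2·2}·(-1)^-2·(+1)^-4 = +1.
v=43: a=43^4·(≡17), b=43^1·(≡42) mod 43; (17|43)=+1, (42|43)=-1; (−1)^{4·1·21}·(+1)^1·(-1)^4 = +1.
v=7: a=7^3·(≡2), b=7^0·(≡1) mod 7; (2|7)=+1, (1|7)=+1; (−1)^{3·0·3}·(+1)^0·(+1)^3 = +1.
v=41: a=41^3·(≡7), b=41^1·(≡34) mod 41; (7|41)=-1, (34|41)=-1; (−1)^{3·1·20}·(-1)^1·(-1)^3 = +1.
v=13: a=13^1·(≡8), b=13^0·(≡1) mod 13; (8|13)=-1, (1|13)=+1; (−1)^{1·0·6}·(-1)^0·(+1)^1 = +1.
v=∞: -83152797 < 0 and 770431 > 0  ⇒  (a,b)_∞ = +1.
v=11: a=11^2·(≡9), b=11^0·(≡10) mod 11; (9|11)=+1, (10|11)=-1; (−1)^{2·0·5}·(+1)^0·(-1)^2 = +1.
v=3: a=3^-1·(≡1), b=3^0·(≡1) mod 3; (1|3)=+1, (1|3)=+1; (−1)^{-1·0·1}·(+1)^0·(+1)^-1 = +1.
v=19: a=19^3·(≡7), b=19^1·(≡15) mod 19; (7|19)=+1, (15|19)=-1; (−1)^{3·1·9}·(+1)^1·(-1)^3 = +1.
v=17: a=17^1·(≡15), b=17^0·(≡16) mod 17; (15|17)=+1, (16|17)=+1; (−1)^{1·0·8}·(+1)^0·(+1)^1 = +1.
v=2: v_2(a)=16, v_2(b)=12; units ≡ 3, 7 (mod 8); ε·ε+αω+βω = 1·1+16·0+12·1 ≡ 1  ⇒  (a,b)_2 = -1.
v=23: a=23^3·(≡1), b=23^1·(≡9) mod 23; (1|23)=+1, (9|23)=+1; (−1)^{3·1·11}·(+1)^1·(+1)^3 = -1.
Ram(-83152797, 770431) = {2, 23}; no ℚ_2-point on the conic.

[2, 23]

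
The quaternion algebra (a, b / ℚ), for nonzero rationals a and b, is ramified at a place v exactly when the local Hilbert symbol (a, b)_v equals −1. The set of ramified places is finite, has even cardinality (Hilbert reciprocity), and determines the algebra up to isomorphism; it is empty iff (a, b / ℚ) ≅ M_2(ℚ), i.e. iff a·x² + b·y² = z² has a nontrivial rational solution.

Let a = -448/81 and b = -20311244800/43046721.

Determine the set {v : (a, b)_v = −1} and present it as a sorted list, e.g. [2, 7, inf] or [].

(a, b) ≡ (-7, -253) mod (ℚ^×)²; places V = {2, 3, 5, 7, 11, 23, ∞}.
(a,b)_∞: sgn(-7)=−, sgn(-253)=−, so -1.
(a,b)_3: α=-4, u≡2; β=-16, v≡2 (mod 3); (2|3)=-1, (2|3)=-1; sign (−1)^0·-1^-16·-1^-4 = +1.
(a,b)_7: α=1, u≡5; β=2, v≡5 (mod 7); (5|7)=-1, (5|7)=-1; sign (−1)^0·-1^2·-1^1 = -1.
(a,b)_2: α=6, β=16; u≡1, v≡3 (mod 8); ε(u)ε(v)=0·1, αω(v)=6·1, βω(u)=16·0; sum ≡ 0  ⇒  +1.
(a,b)_23: α=0, u≡1; β=1, v≡18 (mod 23); (1|23)=+1, (18|23)=+1; sign (−1)^0·+1^1·+1^0 = +1.
(a,b)_5: α=0, u≡2; β=2, v≡3 (mod 5); (2|5)=-1, (3|5)=-1; sign (−1)^0·-1^2·-1^0 = +1.
(a,b)_11: α=0, u≡9; β=1, v≡10 (mod 11); (9|11)=+1, (10|11)=-1; sign (−1)^0·+1^1·-1^0 = +1.
(-7, -253 / ℚ) ramifies at {7, ∞}: a division algebra.

[7, inf]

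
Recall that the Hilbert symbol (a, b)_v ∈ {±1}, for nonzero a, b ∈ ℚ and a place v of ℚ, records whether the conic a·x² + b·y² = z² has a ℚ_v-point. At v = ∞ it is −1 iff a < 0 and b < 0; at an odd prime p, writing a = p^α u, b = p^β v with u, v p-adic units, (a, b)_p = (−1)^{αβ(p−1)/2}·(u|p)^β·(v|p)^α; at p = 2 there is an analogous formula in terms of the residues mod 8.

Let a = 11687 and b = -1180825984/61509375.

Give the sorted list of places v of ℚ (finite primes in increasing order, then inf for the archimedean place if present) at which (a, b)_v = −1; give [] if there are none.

[2, 3, 5, 13, 19, 31]

(a, b) ≡ (11687, -9690) mod (ℚ^×)²; places V = {2, 3, 5, 13, 17, 19, 29, 31, ∞}.
(a,b)_5: α=0, u≡2; β=-5, v≡2 (mod 5); (2|5)=-1, (2|5)=-1; sign (−1)^0·-1^-5·-1^0 = -1.
(a,b)_31: α=1, u≡5; β=0, v≡29 (mod 31); (5|31)=+1, (29|31)=-1; sign (−1)^0·+1^0·-1^1 = -1.
(a,b)_19: α=0, u≡2; β=1, v≡15 (mod 19); (2|19)=-1, (15|19)=-1; sign (−1)^0·-1^1·-1^0 = -1.
(a,b)_29: α=1, u≡26; β=0, v≡20 (mod 29); (26|29)=-1, (20|29)=+1; sign (−1)^0·-1^0·+1^1 = +1.
(a,b)_13: α=1, u≡2; β=4, v≡7 (mod 13); (2|13)=-1, (7|13)=-1; sign (−1)^0·-1^4·-1^1 = -1.
(a,b)_2: α=0, β=7; u≡7, v≡3 (mod 8); ε(u)ε(v)=1·1, αω(v)=0·1, βω(u)=7·0; sum ≡ 1  ⇒  -1.
(a,b)_∞: sgn(11687)=+, sgn(-9690)=−, so +1.
(a,b)_3: α=0, u≡2; β=-9, v≡1 (mod 3); (2|3)=-1, (1|3)=+1; sign (−1)^0·-1^-9·+1^0 = -1.
(a,b)_17: α=0, u≡8; β=1, v≡15 (mod 17); (8|17)=+1, (15|17)=+1; sign (−1)^0·+1^1·+1^0 = +1.
|Ram(11687, -9690)| = 6, even; anisotropic at {2, 3, 5, 13, 19, 31}.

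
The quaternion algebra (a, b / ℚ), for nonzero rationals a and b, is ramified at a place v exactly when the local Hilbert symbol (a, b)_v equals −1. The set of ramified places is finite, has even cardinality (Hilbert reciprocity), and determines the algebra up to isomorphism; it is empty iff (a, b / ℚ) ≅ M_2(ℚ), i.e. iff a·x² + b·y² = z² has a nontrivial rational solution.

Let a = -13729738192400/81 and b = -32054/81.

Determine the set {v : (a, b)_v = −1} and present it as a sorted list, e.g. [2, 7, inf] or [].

[19, 31, 47, inf]

(a, b) ≡ (-16169, -32054) mod (ℚ^×)²; places V = {2, 3, 5, 11, 19, 23, 31, 37, 47, ∞}.
(a,b)_31: α=2, u≡26; β=1, v≡19 (mod 31); (26|31)=-1, (19|31)=+1; sign (−1)^0·-1^1·+1^2 = -1.
(a,b)_3: α=-4, u≡1; β=-4, v≡1 (mod 3); (1|3)=+1, (1|3)=+1; sign (−1)^0·+1^-4·+1^-4 = +1.
(a,b)_2: α=4, β=1; u≡7, v≡5 (mod 8); ε(u)ε(v)=1·0, αω(v)=4·1, βω(u)=1·0; sum ≡ 0  ⇒  +1.
(a,b)_∞: sgn(-16169)=−, sgn(-32054)=−, so -1.
(a,b)_19: α=1, u≡6; β=0, v≡15 (mod 19); (6|19)=+1, (15|19)=-1; sign (−1)^0·+1^0·-1^1 = -1.
(a,b)_11: α=0, u≡3; β=1, v≡3 (mod 11); (3|11)=+1, (3|11)=+1; sign (−1)^0·+1^1·+1^0 = +1.
(a,b)_5: α=2, u≡4; β=0, v≡1 (mod 5); (4|5)=+1, (1|5)=+1; sign (−1)^0·+1^0·+1^2 = +1.
(a,b)_47: α=2, u≡46; β=1, v≡38 (mod 47); (46|47)=-1, (38|47)=-1; sign (−1)^0·-1^1·-1^2 = -1.
(a,b)_23: α=1, u≡20; β=0, v≡16 (mod 23); (20|23)=-1, (16|23)=+1; sign (−1)^0·-1^0·+1^1 = +1.
(a,b)_37: α=1, u≡34; β=0, v≡30 (mod 37); (34|37)=+1, (30|37)=+1; sign (−1)^0·+1^0·+1^1 = +1.
|Ram(-16169, -32054)| = 4, even; anisotropic at {19, 31, 47, ∞}.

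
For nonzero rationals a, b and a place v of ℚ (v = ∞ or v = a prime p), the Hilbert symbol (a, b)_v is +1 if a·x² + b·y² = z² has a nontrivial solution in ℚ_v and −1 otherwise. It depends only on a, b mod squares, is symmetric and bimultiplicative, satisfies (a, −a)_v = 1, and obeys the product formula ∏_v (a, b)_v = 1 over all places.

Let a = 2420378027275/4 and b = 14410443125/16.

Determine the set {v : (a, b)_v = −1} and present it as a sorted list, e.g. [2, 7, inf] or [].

[13, 19]

(a, b) ≡ (19, 221) mod (ℚ^×)²; places V = {2, 5, 13, 17, 19, ∞}.
(a,b)_13: α=2, u≡8; β=1, v≡1 (mod 13); (8|13)=-1, (1|13)=+1; sign (−1)^0·-1^1·+1^2 = -1.
(a,b)_5: α=2, u≡4; β=4, v≡4 (mod 5); (4|5)=+1, (4|5)=+1; sign (−1)^0·+1^4·+1^2 = +1.
(a,b)_2: α=-2, β=-4; u≡3, v≡5 (mod 8); ε(u)ε(v)=1·0, αω(v)=-2·1, βω(u)=-4·1; sum ≡ 0  ⇒  +1.
(a,b)_19: α=3, u≡9; β=2, v≡13 (mod 19); (9|19)=+1, (13|19)=-1; sign (−1)^0·+1^2·-1^3 = -1.
(a,b)_17: α=4, u≡1; β=3, v≡4 (mod 17); (1|17)=+1, (4|17)=+1; sign (−1)^0·+1^3·+1^4 = +1.
(a,b)_∞: sgn(19)=+, sgn(221)=+, so +1.
(19, 221 / ℚ) ramifies at {13, 19}: a division algebra.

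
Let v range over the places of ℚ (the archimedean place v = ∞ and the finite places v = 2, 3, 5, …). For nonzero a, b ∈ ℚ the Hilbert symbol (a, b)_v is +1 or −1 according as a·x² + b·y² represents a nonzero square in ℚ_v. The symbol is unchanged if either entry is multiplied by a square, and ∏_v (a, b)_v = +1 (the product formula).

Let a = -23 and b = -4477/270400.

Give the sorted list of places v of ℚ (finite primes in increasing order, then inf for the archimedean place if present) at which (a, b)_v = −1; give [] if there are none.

[37, inf]

(a, b) ≡ (-23, -37) mod (ℚ^×)²; places V = {2, 5, 11, 13, 23, 37, ∞}.
(a,b)_∞: sgn(-23)=−, sgn(-37)=−, so -1.
(a,b)_11: α=0, u≡10; β=2, v≡2 (mod 11); (10|11)=-1, (2|11)=-1; sign (−1)^0·-1^2·-1^0 = +1.
(a,b)_37: α=0, u≡14; β=1, v≡16 (mod 37); (14|37)=-1, (16|37)=+1; sign (−1)^0·-1^1·+1^0 = -1.
(a,b)_5: α=0, u≡2; β=-2, v≡3 (mod 5); (2|5)=-1, (3|5)=-1; sign (−1)^0·-1^-2·-1^0 = +1.
(a,b)_2: α=0, β=-6; u≡1, v≡3 (mod 8); ε(u)ε(v)=0·1, αω(v)=0·1, βω(u)=-6·0; sum ≡ 0  ⇒  +1.
(a,b)_13: α=0, u≡3; β=-2, v≡8 (mod 13); (3|13)=+1, (8|13)=-1; sign (−1)^0·+1^-2·-1^0 = +1.
(a,b)_23: α=1, u≡22; β=0, v≡16 (mod 23); (22|23)=-1, (16|23)=+1; sign (−1)^0·-1^0·+1^1 = +1.
Ram(-23, -37) = {37, ∞}; no ℚ_37-point on the conic.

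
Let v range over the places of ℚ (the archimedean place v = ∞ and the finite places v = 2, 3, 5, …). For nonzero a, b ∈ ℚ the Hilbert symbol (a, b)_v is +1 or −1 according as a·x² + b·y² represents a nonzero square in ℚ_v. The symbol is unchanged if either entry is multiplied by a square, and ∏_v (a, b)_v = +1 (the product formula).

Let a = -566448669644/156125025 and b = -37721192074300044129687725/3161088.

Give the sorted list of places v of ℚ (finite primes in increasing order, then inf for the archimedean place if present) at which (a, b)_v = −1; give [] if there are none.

[7, 13, 29, inf]

(a, b) ≡ (-13091, -203) mod (ℚ^×)²; places V = {2, 3, 5, 7, 11, 13, 17, 19, 23, 29, 53, ∞}.
(a,b)_∞: sgn(-13091)=−, sgn(-203)=−, so -1.
(a,b)_13: α=3, u≡5; β=4, v≡8 (mod 13); (5|13)=-1, (8|13)=-1; sign (−1)^0·-1^4·-1^3 = -1.
(a,b)_23: α=2, u≡17; β=0, v≡13 (mod 23); (17|23)=-1, (13|23)=+1; sign (−1)^0·-1^0·+1^2 = +1.
(a,b)_11: α=2, u≡6; β=6, v≡8 (mod 11); (6|11)=-1, (8|11)=-1; sign (−1)^0·-1^6·-1^2 = +1.
(a,b)_17: α=-2, u≡1; β=0, v≡8 (mod 17); (1|17)=+1, (8|17)=+1; sign (−1)^0·+1^0·+1^-2 = +1.
(a,b)_3: α=-2, u≡1; β=-2, v≡1 (mod 3); (1|3)=+1, (1|3)=+1; sign (−1)^0·+1^-2·+1^-2 = +1.
(a,b)_53: α=1, u≡33; β=4, v≡10 (mod 53); (33|53)=-1, (10|53)=+1; sign (−1)^0·-1^4·+1^1 = +1.
(a,b)_19: α=1, u≡10; β=4, v≡6 (mod 19); (10|19)=-1, (6|19)=+1; sign (−1)^0·-1^4·+1^1 = +1.
(a,b)_5: α=-2, u≡1; β=2, v≡2 (mod 5); (1|5)=+1, (2|5)=-1; sign (−1)^0·+1^2·-1^-2 = +1.
(a,b)_2: α=2, β=-10; u≡5, v≡5 (mod 8); ε(u)ε(v)=0·0, αω(v)=2·1, βω(u)=-10·1; sum ≡ 0  ⇒  +1.
(a,b)_29: α=0, u≡3; β=1, v≡7 (mod 29); (3|29)=-1, (7|29)=+1; sign (−1)^0·-1^1·+1^0 = -1.
(a,b)_7: α=-4, u≡5; β=-3, v≡6 (mod 7); (5|7)=-1, (6|7)=-1; sign (−1)^0·-1^-3·-1^-4 = -1.
(-13091, -203 / ℚ) ramifies at {7, 13, 29, ∞}: a division algebra.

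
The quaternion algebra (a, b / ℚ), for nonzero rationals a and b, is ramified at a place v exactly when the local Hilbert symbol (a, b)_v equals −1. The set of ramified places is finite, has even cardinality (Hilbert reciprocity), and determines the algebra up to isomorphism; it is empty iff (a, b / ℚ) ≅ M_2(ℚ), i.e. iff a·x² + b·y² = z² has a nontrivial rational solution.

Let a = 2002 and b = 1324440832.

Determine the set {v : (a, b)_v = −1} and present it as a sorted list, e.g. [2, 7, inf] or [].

[2, 13]

(a, b) ≡ (2002, 253) mod (ℚ^×)²; places V = {2, 7, 11, 13, 23, ∞}.
(a,b)_∞: sgn(2002)=+, sgn(253)=+, so +1.
(a,b)_13: α=1, u≡11; β=2, v≡8 (mod 13); (11|13)=-1, (8|13)=-1; sign (−1)^0·-1^2·-1^1 = -1.
(a,b)_2: α=1, β=8; u≡1, v≡5 (mod 8); ε(u)ε(v)=0·0, αω(v)=1·1, βω(u)=8·0; sum ≡ 1  ⇒  -1.
(a,b)_11: α=1, u≡6; β=3, v≡1 (mod 11); (6|11)=-1, (1|11)=+1; sign (−1)^1·-1^3·+1^1 = +1.
(a,b)_23: α=0, u≡1; β=1, v≡20 (mod 23); (1|23)=+1, (20|23)=-1; sign (−1)^0·+1^1·-1^0 = +1.
(a,b)_7: α=1, u≡6; β=0, v≡1 (mod 7); (6|7)=-1, (1|7)=+1; sign (−1)^0·-1^0·+1^1 = +1.
Ram(2002, 253) = {2, 13}; no ℚ_2-point on the conic.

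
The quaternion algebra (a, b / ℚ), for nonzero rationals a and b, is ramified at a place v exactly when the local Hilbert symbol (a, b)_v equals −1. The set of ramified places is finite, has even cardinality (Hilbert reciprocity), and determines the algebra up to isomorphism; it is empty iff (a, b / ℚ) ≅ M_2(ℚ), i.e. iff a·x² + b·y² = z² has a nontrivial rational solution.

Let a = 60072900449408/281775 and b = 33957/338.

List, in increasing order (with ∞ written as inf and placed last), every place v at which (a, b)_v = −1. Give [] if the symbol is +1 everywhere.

Mod squares: a ≡ 78, b ≡ 154. Check v ∈ {∞, 2, 3, 5, 7, 11, 13, 17, 31, 41}.
v=13: a=13^-1·(≡7), b=13^-2·(≡7) mod 13; (7|13)=-1, (7|13)=-1; (−1)^{-1·-2·6}·(-1)^-2·(-1)^-1 = -1.
v=17: a=17^-2·(≡5), b=17^0·(≡13) mod 17; (5|17)=-1, (13|17)=+1; (−1)^{-2·0·8}·(-1)^0·(+1)^-2 = +1.
v=5: a=5^-2·(≡3), b=5^0·(≡4) mod 5; (3|5)=-1, (4|5)=+1; (−1)^{-2·0·2}·(-1)^0·(+1)^-2 = +1.
v=7: a=7^4·(≡2), b=7^3·(≡4) mod 7; (2|7)=+1, (4|7)=+1; (−1)^{4·3·3}·(+1)^3·(+1)^4 = +1.
v=∞: 78 > 0 and 154 > 0  ⇒  (a,b)_∞ = +1.
v=3: a=3^-1·(≡2), b=3^2·(≡1) mod 3; (2|3)=-1, (1|3)=+1; (−1)^{-1·2·1}·(-1)^2·(+1)^-1 = +1.
v=11: a=11^2·(≡3), b=11^1·(≡5) mod 11; (3|11)=+1, (5|11)=+1; (−1)^{2·1·5}·(+1)^1·(+1)^2 = +1.
v=31: a=31^2·(≡4), b=31^0·(≡27) mod 31; (4|31)=+1, (27|31)=-1; (−1)^{2·0·15}·(+1)^0·(-1)^2 = +1.
v=41: a=41^2·(≡25), b=41^0·(≡5) mod 41; (25|41)=+1, (5|41)=+1; (−1)^{2·0·20}·(+1)^0·(+1)^2 = +1.
v=2: v_2(a)=7, v_2(b)=-1; units ≡ 7, 5 (mod 8); ε·ε+αω+βω = 1·0+7·1+-1·0 ≡ 1  ⇒  (a,b)_2 = -1.
Ram(78, 154) = {2, 13}; no ℚ_2-point on the conic.

[2, 13]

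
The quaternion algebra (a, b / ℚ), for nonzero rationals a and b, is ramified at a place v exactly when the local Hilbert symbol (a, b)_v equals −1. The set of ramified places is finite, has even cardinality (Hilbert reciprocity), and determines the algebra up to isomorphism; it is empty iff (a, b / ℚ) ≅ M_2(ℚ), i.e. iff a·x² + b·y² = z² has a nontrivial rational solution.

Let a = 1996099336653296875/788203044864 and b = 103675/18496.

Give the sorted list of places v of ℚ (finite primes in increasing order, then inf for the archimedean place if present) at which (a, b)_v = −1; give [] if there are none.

[2, 7, 11, 23, 29, 43]

Mod squares: a ≡ 7428379, b ≡ 4147. Check v ∈ {∞, 2, 3, 5, 7, 11, 13, 17, 23, 29, 37, 43}.
v=17: a=17^-4·(≡2), b=17^-2·(≡2) mod 17; (2|17)=+1, (2|17)=+1; (−1)^{-4·-2·8}·(+1)^-2·(+1)^-4 = +1.
v=29: a=29^3·(≡7), b=29^1·(≡18) mod 29; (7|29)=+1, (18|29)=-1; (−1)^{3·1·14}·(+1)^1·(-1)^3 = -1.
v=23: a=23^1·(≡17), b=23^0·(≡15) mod 23; (17|23)=-1, (15|23)=-1; (−1)^{1·0·11}·(-1)^0·(-1)^1 = -1.
v=13: a=13^2·(≡4), b=13^1·(≡11) mod 13; (4|13)=+1, (11|13)=-1; (−1)^{2·1·6}·(+1)^1·(-1)^2 = +1.
v=11: a=11^2·(≡6), b=11^1·(≡4) mod 11; (6|11)=-1, (4|11)=+1; (−1)^{2·1·5}·(-1)^1·(+1)^2 = -1.
v=5: a=5^6·(≡4), b=5^2·(≡2) mod 5; (4|5)=+1, (2|5)=-1; (−1)^{6·2·2}·(+1)^2·(-1)^6 = +1.
v=3: a=3^-2·(≡1), b=3^0·(≡1) mod 3; (1|3)=+1, (1|3)=+1; (−1)^{-2·0·1}·(+1)^0·(+1)^-2 = +1.
v=43: a=43^1·(≡12), b=43^0·(≡29) mod 43; (12|43)=-1, (29|43)=-1; (−1)^{1·0·21}·(-1)^0·(-1)^1 = -1.
v=37: a=37^1·(≡32), b=37^0·(≡9) mod 37; (32|37)=-1, (9|37)=+1; (−1)^{1·0·18}·(-1)^0·(+1)^1 = +1.
v=2: v_2(a)=-20, v_2(b)=-6; units ≡ 3, 3 (mod 8); ε·ε+αω+βω = 1·1+-20·1+-6·1 ≡ 1  ⇒  (a,b)_2 = -1.
v=∞: 7428379 > 0 and 4147 > 0  ⇒  (a,b)_∞ = +1.
v=7: a=7^1·(≡2), b=7^0·(≡6) mod 7; (2|7)=+1, (6|7)=-1; (−1)^{1·0·3}·(+1)^0·(-1)^1 = -1.
|Ram(7428379, 4147)| = 6, even; anisotropic at {2, 7, 11, 23, 29, 43}.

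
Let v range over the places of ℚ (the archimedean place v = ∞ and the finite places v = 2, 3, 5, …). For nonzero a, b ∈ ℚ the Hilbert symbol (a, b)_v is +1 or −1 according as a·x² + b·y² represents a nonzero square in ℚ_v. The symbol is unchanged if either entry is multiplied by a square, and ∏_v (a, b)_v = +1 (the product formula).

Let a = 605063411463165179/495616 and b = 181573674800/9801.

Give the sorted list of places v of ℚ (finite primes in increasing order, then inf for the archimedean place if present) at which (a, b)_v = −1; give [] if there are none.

[2, 17, 41, 43]

(a, b) ≡ (9442259, 9263963) mod (ℚ^×)²; places V = {2, 3, 5, 7, 11, 17, 19, 23, 29, 31, 41, 43, ∞}.
(a,b)_3: α=0, u≡2; β=-4, v≡2 (mod 3); (2|3)=-1, (2|3)=-1; sign (−1)^0·-1^-4·-1^0 = +1.
(a,b)_19: α=1, u≡9; β=1, v≡10 (mod 19); (9|19)=+1, (10|19)=-1; sign (−1)^1·+1^1·-1^1 = +1.
(a,b)_5: α=0, u≡4; β=2, v≡2 (mod 5); (4|5)=+1, (2|5)=-1; sign (−1)^0·+1^2·-1^0 = +1.
(a,b)_2: α=-12, β=4; u≡3, v≡3 (mod 8); ε(u)ε(v)=1·1, αω(v)=-12·1, βω(u)=4·1; sum ≡ 1  ⇒  -1.
(a,b)_∞: sgn(9442259)=+, sgn(9263963)=+, so +1.
(a,b)_23: α=1, u≡16; β=1, v≡22 (mod 23); (16|23)=+1, (22|23)=-1; sign (−1)^1·+1^1·-1^1 = +1.
(a,b)_11: α=-2, u≡2; β=-2, v≡3 (mod 11); (2|11)=-1, (3|11)=+1; sign (−1)^0·-1^-2·+1^-2 = +1.
(a,b)_31: α=1, u≡7; β=0, v≡7 (mod 31); (7|31)=+1, (7|31)=+1; sign (−1)^0·+1^0·+1^1 = +1.
(a,b)_41: α=1, u≡2; β=0, v≡13 (mod 41); (2|41)=+1, (13|41)=-1; sign (−1)^0·+1^0·-1^1 = -1.
(a,b)_43: α=2, u≡28; β=1, v≡15 (mod 43); (28|43)=-1, (15|43)=+1; sign (−1)^0·-1^1·+1^2 = -1.
(a,b)_29: α=4, u≡13; β=1, v≡19 (mod 29); (13|29)=+1, (19|29)=-1; sign (−1)^0·+1^1·-1^4 = +1.
(a,b)_17: α=1, u≡14; β=1, v≡9 (mod 17); (14|17)=-1, (9|17)=+1; sign (−1)^0·-1^1·+1^1 = -1.
(a,b)_7: α=2, u≡4; β=2, v≡2 (mod 7); (4|7)=+1, (2|7)=+1; sign (−1)^0·+1^2·+1^2 = +1.
(9442259, 9263963 / ℚ) ramifies at {2, 17, 41, 43}: a division algebra.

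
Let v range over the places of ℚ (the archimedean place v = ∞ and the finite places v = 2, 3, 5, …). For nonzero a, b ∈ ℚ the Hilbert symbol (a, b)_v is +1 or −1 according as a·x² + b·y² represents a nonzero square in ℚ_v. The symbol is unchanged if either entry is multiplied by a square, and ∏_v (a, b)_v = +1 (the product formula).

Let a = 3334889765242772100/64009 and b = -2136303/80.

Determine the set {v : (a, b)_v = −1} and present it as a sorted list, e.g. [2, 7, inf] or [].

(a, b) ≡ (969, -1235) mod (ℚ^×)²; places V = {2, 3, 5, 7, 11, 13, 17, 19, 23, 29, 31, ∞}.
(a,b)_2: α=2, β=-4; u≡1, v≡5 (mod 8); ε(u)ε(v)=0·0, αω(v)=2·1, βω(u)=-4·0; sum ≡ 0  ⇒  +1.
(a,b)_23: α=-2, u≡16; β=0, v≡11 (mod 23); (16|23)=+1, (11|23)=-1; sign (−1)^0·+1^0·-1^-2 = +1.
(a,b)_13: α=4, u≡6; β=1, v≡1 (mod 13); (6|13)=-1, (1|13)=+1; sign (−1)^0·-1^1·+1^4 = -1.
(a,b)_17: α=1, u≡14; β=0, v≡3 (mod 17); (14|17)=-1, (3|17)=-1; sign (−1)^0·-1^0·-1^1 = -1.
(a,b)_29: α=2, u≡14; β=0, v≡15 (mod 29); (14|29)=-1, (15|29)=-1; sign (−1)^0·-1^0·-1^2 = +1.
(a,b)_19: α=3, u≡8; β=1, v≡6 (mod 19); (8|19)=-1, (6|19)=+1; sign (−1)^1·-1^1·+1^3 = +1.
(a,b)_3: α=5, u≡2; β=2, v≡1 (mod 3); (2|3)=-1, (1|3)=+1; sign (−1)^0·-1^2·+1^5 = +1.
(a,b)_31: α=0, u≡25; β=2, v≡16 (mod 31); (25|31)=+1, (16|31)=+1; sign (−1)^0·+1^2·+1^0 = +1.
(a,b)_7: α=2, u≡5; β=0, v≡2 (mod 7); (5|7)=-1, (2|7)=+1; sign (−1)^0·-1^0·+1^2 = +1.
(a,b)_5: α=2, u≡1; β=-1, v≡2 (mod 5); (1|5)=+1, (2|5)=-1; sign (−1)^0·+1^-1·-1^2 = +1.
(a,b)_11: α=-2, u≡1; β=0, v≡6 (mod 11); (1|11)=+1, (6|11)=-1; sign (−1)^0·+1^0·-1^-2 = +1.
(a,b)_∞: sgn(969)=+, sgn(-1235)=−, so +1.
|Ram(969, -1235)| = 2, even; anisotropic at {13, 17}.

[13, 17]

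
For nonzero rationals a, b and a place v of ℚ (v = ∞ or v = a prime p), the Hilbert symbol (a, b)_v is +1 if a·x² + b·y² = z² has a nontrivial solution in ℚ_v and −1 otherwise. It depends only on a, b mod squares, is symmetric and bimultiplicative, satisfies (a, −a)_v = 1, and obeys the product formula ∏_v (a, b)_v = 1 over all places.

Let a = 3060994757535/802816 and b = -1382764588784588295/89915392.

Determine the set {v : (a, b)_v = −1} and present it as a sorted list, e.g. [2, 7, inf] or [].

[2, 3]

(a, b) ≡ (15, -385) mod (ℚ^×)²; places V = {2, 3, 5, 7, 11, 13, ∞}.
(a,b)_∞: sgn(15)=+, sgn(-385)=−, so +1.
(a,b)_13: α=4, u≡11; β=6, v≡2 (mod 13); (11|13)=-1, (2|13)=-1; sign (−1)^0·-1^6·-1^4 = +1.
(a,b)_7: α=-2, u≡2; β=-3, v≡1 (mod 7); (2|7)=+1, (1|7)=+1; sign (−1)^0·+1^-3·+1^-2 = +1.
(a,b)_5: α=1, u≡2; β=1, v≡3 (mod 5); (2|5)=-1, (3|5)=-1; sign (−1)^0·-1^1·-1^1 = +1.
(a,b)_11: α=2, u≡3; β=3, v≡5 (mod 11); (3|11)=+1, (5|11)=+1; sign (−1)^0·+1^3·+1^2 = +1.
(a,b)_2: α=-14, β=-18; u≡7, v≡7 (mod 8); ε(u)ε(v)=1·1, αω(v)=-14·0, βω(u)=-18·0; sum ≡ 1  ⇒  -1.
(a,b)_3: α=11, u≡2; β=16, v≡2 (mod 3); (2|3)=-1, (2|3)=-1; sign (−1)^0·-1^16·-1^11 = -1.
|Ram(15, -385)| = 2, even; anisotropic at {2, 3}.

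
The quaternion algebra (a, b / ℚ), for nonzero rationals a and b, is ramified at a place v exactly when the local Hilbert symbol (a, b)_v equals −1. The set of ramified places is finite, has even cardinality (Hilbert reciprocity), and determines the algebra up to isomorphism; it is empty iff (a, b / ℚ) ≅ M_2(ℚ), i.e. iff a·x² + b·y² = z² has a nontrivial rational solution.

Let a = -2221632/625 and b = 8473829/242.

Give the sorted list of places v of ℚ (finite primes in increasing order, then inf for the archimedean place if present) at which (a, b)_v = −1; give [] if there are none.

(a, b) ≡ (-3857, 100282) mod (ℚ^×)²; places V = {2, 3, 5, 7, 11, 13, 19, 29, ∞}.
(a,b)_19: α=1, u≡1; β=1, v≡3 (mod 19); (1|19)=+1, (3|19)=-1; sign (−1)^1·+1^1·-1^1 = +1.
(a,b)_13: α=0, u≡3; β=3, v≡6 (mod 13); (3|13)=+1, (6|13)=-1; sign (−1)^0·+1^3·-1^0 = +1.
(a,b)_11: α=0, u≡3; β=-2, v≡6 (mod 11); (3|11)=+1, (6|11)=-1; sign (−1)^0·+1^-2·-1^0 = +1.
(a,b)_29: α=1, u≡26; β=1, v≡20 (mod 29); (26|29)=-1, (20|29)=+1; sign (−1)^0·-1^1·+1^1 = -1.
(a,b)_∞: sgn(-3857)=−, sgn(100282)=+, so +1.
(a,b)_5: α=-4, u≡3; β=0, v≡2 (mod 5); (3|5)=-1, (2|5)=-1; sign (−1)^0·-1^0·-1^-4 = +1.
(a,b)_3: α=2, u≡1; β=0, v≡1 (mod 3); (1|3)=+1, (1|3)=+1; sign (−1)^0·+1^0·+1^2 = +1.
(a,b)_2: α=6, β=-1; u≡7, v≡5 (mod 8); ε(u)ε(v)=1·0, αω(v)=6·1, βω(u)=-1·0; sum ≡ 0  ⇒  +1.
(a,b)_7: α=1, u≡2; β=1, v≡4 (mod 7); (2|7)=+1, (4|7)=+1; sign (−1)^1·+1^1·+1^1 = -1.
|Ram(-3857, 100282)| = 2, even; anisotropic at {7, 29}.

[7, 29]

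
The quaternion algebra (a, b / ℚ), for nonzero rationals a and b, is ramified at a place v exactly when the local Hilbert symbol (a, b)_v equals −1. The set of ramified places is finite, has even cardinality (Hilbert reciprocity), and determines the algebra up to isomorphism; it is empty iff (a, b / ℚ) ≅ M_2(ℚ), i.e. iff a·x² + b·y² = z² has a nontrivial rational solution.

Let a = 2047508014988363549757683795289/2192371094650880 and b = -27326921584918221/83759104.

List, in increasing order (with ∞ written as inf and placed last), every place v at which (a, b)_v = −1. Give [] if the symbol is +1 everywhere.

(a, b) ≡ (5, -1081621) mod (ℚ^×)²; places V = {2, 3, 5, 7, 11, 13, 23, 29, 31, 37, 41, ∞}.
(a,b)_13: α=-4, u≡11; β=-2, v≡5 (mod 13); (11|13)=-1, (5|13)=-1; sign (−1)^0·-1^-2·-1^-4 = +1.
(a,b)_41: α=4, u≡36; β=1, v≡4 (mod 41); (36|41)=+1, (4|41)=+1; sign (−1)^0·+1^1·+1^4 = +1.
(a,b)_2: α=-20, β=-12; u≡5, v≡3 (mod 8); ε(u)ε(v)=0·1, αω(v)=-20·1, βω(u)=-12·1; sum ≡ 0  ⇒  +1.
(a,b)_31: α=2, u≡18; β=1, v≡27 (mod 31); (18|31)=+1, (27|31)=-1; sign (−1)^0·+1^1·-1^2 = +1.
(a,b)_37: α=2, u≡17; β=1, v≡4 (mod 37); (17|37)=-1, (4|37)=+1; sign (−1)^0·-1^1·+1^2 = -1.
(a,b)_3: α=6, u≡2; β=6, v≡2 (mod 3); (2|3)=-1, (2|3)=-1; sign (−1)^0·-1^6·-1^6 = +1.
(a,b)_23: α=2, u≡17; β=1, v≡9 (mod 23); (17|23)=-1, (9|23)=+1; sign (−1)^0·-1^1·+1^2 = -1.
(a,b)_∞: sgn(5)=+, sgn(-1081621)=−, so +1.
(a,b)_11: α=-4, u≡3; β=-2, v≡4 (mod 11); (3|11)=+1, (4|11)=+1; sign (−1)^0·+1^-2·+1^-4 = +1.
(a,b)_7: α=4, u≡6; β=2, v≡6 (mod 7); (6|7)=-1, (6|7)=-1; sign (−1)^0·-1^2·-1^4 = +1.
(a,b)_29: α=6, u≡20; β=4, v≡2 (mod 29); (20|29)=+1, (2|29)=-1; sign (−1)^0·+1^4·-1^6 = +1.
(a,b)_5: α=-1, u≡4; β=0, v≡1 (mod 5); (4|5)=+1, (1|5)=+1; sign (−1)^0·+1^0·+1^-1 = +1.
|Ram(5, -1081621)| = 2, even; anisotropic at {23, 37}.

[23, 37]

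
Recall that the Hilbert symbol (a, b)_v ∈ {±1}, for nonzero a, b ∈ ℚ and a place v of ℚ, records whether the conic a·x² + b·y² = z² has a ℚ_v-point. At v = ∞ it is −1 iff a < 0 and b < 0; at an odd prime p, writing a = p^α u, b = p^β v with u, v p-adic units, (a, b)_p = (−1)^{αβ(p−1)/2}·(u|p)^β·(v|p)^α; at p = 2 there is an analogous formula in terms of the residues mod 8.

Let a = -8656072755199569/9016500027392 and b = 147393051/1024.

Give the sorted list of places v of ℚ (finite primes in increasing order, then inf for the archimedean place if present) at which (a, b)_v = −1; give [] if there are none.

[3, 29]

(a, b) ≡ (-322, 1131) mod (ℚ^×)²; places V = {2, 3, 7, 11, 13, 17, 19, 23, 29, 47, ∞}.
(a,b)_23: α=3, u≡2; β=0, v≡1 (mod 23); (2|23)=+1, (1|23)=+1; sign (−1)^0·+1^0·+1^3 = +1.
(a,b)_3: α=2, u≡2; β=1, v≡2 (mod 3); (2|3)=-1, (2|3)=-1; sign (−1)^0·-1^1·-1^2 = -1.
(a,b)_2: α=-19, β=-10; u≡7, v≡3 (mod 8); ε(u)ε(v)=1·1, αω(v)=-19·1, βω(u)=-10·0; sum ≡ 0  ⇒  +1.
(a,b)_17: α=2, u≡9; β=0, v≡2 (mod 17); (9|17)=+1, (2|17)=+1; sign (−1)^0·+1^0·+1^2 = +1.
(a,b)_19: α=2, u≡9; β=4, v≡14 (mod 19); (9|19)=+1, (14|19)=-1; sign (−1)^0·+1^4·-1^2 = +1.
(a,b)_13: α=-2, u≡9; β=1, v≡12 (mod 13); (9|13)=+1, (12|13)=+1; sign (−1)^0·+1^1·+1^-2 = +1.
(a,b)_7: α=3, u≡5; β=0, v≡4 (mod 7); (5|7)=-1, (4|7)=+1; sign (−1)^0·-1^0·+1^3 = +1.
(a,b)_11: α=-2, u≡7; β=0, v≡3 (mod 11); (7|11)=-1, (3|11)=+1; sign (−1)^0·-1^0·+1^-2 = +1.
(a,b)_47: α=2, u≡7; β=0, v≡3 (mod 47); (7|47)=+1, (3|47)=+1; sign (−1)^0·+1^0·+1^2 = +1.
(a,b)_∞: sgn(-322)=−, sgn(1131)=+, so +1.
(a,b)_29: α=-2, u≡14; β=1, v≡17 (mod 29); (14|29)=-1, (17|29)=-1; sign (−1)^0·-1^1·-1^-2 = -1.
Ram(-322, 1131) = {3, 29}; no ℚ_3-point on the conic.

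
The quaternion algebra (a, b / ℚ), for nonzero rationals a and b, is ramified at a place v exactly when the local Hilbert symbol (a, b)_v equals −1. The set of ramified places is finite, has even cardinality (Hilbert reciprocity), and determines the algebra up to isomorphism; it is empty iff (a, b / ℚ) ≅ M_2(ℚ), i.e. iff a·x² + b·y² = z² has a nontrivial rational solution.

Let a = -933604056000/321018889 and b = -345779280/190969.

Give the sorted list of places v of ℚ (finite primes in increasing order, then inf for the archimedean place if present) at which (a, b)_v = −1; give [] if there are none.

Mod squares: a ≡ -15, b ≡ -5. Check v ∈ {∞, 2, 3, 5, 7, 11, 19, 23, 41}.
v=41: a=41^-2·(≡28), b=41^0·(≡9) mod 41; (28|41)=-1, (9|41)=+1; (−1)^{-2·0·20}·(-1)^0·(+1)^-2 = +1.
v=5: a=5^3·(≡3), b=5^1·(≡1) mod 5; (3|5)=-1, (1|5)=+1; (−1)^{3·1·2}·(-1)^1·(+1)^3 = -1.
v=23: a=23^-2·(≡6), b=23^-2·(≡9) mod 23; (6|23)=+1, (9|23)=+1; (−1)^{-2·-2·11}·(+1)^-2·(+1)^-2 = +1.
v=2: v_2(a)=6, v_2(b)=4; units ≡ 1, 3 (mod 8); ε·ε+αω+βω = 0·1+6·1+4·0 ≡ 0  ⇒  (a,b)_2 = +1.
v=11: a=11^2·(≡7), b=11^2·(≡6) mod 11; (7|11)=-1, (6|11)=-1; (−1)^{2·2·5}·(-1)^2·(-1)^2 = +1.
v=3: a=3^9·(≡1), b=3^6·(≡1) mod 3; (1|3)=+1, (1|3)=+1; (−1)^{9·6·1}·(+1)^6·(+1)^9 = +1.
v=19: a=19^-2·(≡7), b=19^-2·(≡3) mod 19; (7|19)=+1, (3|19)=-1; (−1)^{-2·-2·9}·(+1)^-2·(-1)^-2 = +1.
v=7: a=7^2·(≡6), b=7^2·(≡4) mod 7; (6|7)=-1, (4|7)=+1; (−1)^{2·2·3}·(-1)^2·(+1)^2 = +1.
v=∞: -15 < 0 and -5 < 0  ⇒  (a,b)_∞ = -1.
Ram(-15, -5) = {5, ∞}; no ℚ_5-point on the conic.

[5, inf]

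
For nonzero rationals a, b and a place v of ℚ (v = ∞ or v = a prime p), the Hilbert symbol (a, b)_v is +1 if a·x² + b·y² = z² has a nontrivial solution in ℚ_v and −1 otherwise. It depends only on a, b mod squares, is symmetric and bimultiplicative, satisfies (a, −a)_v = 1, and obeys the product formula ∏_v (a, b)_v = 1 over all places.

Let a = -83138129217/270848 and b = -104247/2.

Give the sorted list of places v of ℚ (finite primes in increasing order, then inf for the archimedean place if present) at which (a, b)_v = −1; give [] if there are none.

[3, inf]

Mod squares: a ≡ -66, b ≡ -286. Check v ∈ {∞, 2, 3, 11, 13, 23}.
v=2: v_2(a)=-9, v_2(b)=-1; units ≡ 7, 1 (mod 8); ε·ε+αω+βω = 1·0+-9·0+-1·0 ≡ 0  ⇒  (a,b)_2 = +1.
v=3: a=3^7·(≡2), b=3^6·(≡2) mod 3; (2|3)=-1, (2|3)=-1; (−1)^{7·6·1}·(-1)^6·(-1)^7 = -1.
v=∞: -66 < 0 and -286 < 0  ⇒  (a,b)_∞ = -1.
v=11: a=11^3·(≡9), b=11^1·(≡8) mod 11; (9|11)=+1, (8|11)=-1; (−1)^{3·1·5}·(+1)^1·(-1)^3 = +1.
v=23: a=23^-2·(≡18), b=23^0·(≡6) mod 23; (18|23)=+1, (6|23)=+1; (−1)^{-2·0·11}·(+1)^0·(+1)^-2 = +1.
v=13: a=13^4·(≡4), b=13^1·(≡1) mod 13; (4|13)=+1, (1|13)=+1; (−1)^{4·1·6}·(+1)^1·(+1)^4 = +1.
(-66, -286 / ℚ) ramifies at {3, ∞}: a division algebra.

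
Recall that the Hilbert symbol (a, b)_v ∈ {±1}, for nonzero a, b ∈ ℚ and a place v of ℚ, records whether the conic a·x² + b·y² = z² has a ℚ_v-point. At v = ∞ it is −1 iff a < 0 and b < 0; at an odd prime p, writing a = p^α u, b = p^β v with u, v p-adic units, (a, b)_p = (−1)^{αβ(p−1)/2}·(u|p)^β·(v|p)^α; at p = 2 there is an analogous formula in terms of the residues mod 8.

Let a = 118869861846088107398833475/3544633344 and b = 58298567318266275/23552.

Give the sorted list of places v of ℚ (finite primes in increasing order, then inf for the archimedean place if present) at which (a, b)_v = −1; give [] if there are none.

[13, 23, 31, 41]

(a, b) ≡ (6279, 613893) mod (ℚ^×)²; places V = {2, 3, 5, 7, 11, 13, 19, 23, 29, 31, 41, 53, ∞}.
(a,b)_31: α=2, u≡3; β=1, v≡9 (mod 31); (3|31)=-1, (9|31)=+1; sign (−1)^0·-1^1·+1^2 = -1.
(a,b)_5: α=2, u≡1; β=2, v≡3 (mod 5); (1|5)=+1, (3|5)=-1; sign (−1)^0·+1^2·-1^2 = +1.
(a,b)_19: α=2, u≡5; β=0, v≡12 (mod 19); (5|19)=+1, (12|19)=-1; sign (−1)^0·+1^0·-1^2 = +1.
(a,b)_3: α=-1, u≡2; β=3, v≡1 (mod 3); (2|3)=-1, (1|3)=+1; sign (−1)^1·-1^3·+1^-1 = +1.
(a,b)_7: α=-3, u≡2; β=1, v≡5 (mod 7); (2|7)=+1, (5|7)=-1; sign (−1)^1·+1^1·-1^-3 = +1.
(a,b)_41: α=2, u≡27; β=1, v≡25 (mod 41); (27|41)=-1, (25|41)=+1; sign (−1)^0·-1^1·+1^2 = -1.
(a,b)_∞: sgn(6279)=+, sgn(613893)=+, so +1.
(a,b)_13: α=5, u≡8; β=4, v≡5 (mod 13); (8|13)=-1, (5|13)=-1; sign (−1)^0·-1^4·-1^5 = -1.
(a,b)_11: α=2, u≡9; β=2, v≡5 (mod 11); (9|11)=+1, (5|11)=+1; sign (−1)^0·+1^2·+1^2 = +1.
(a,b)_53: α=4, u≡24; β=2, v≡36 (mod 53); (24|53)=+1, (36|53)=+1; sign (−1)^0·+1^2·+1^4 = +1.
(a,b)_2: α=-12, β=-10; u≡7, v≡5 (mod 8); ε(u)ε(v)=1·0, αω(v)=-12·1, βω(u)=-10·0; sum ≡ 0  ⇒  +1.
(a,b)_29: α=-2, u≡17; β=0, v≡26 (mod 29); (17|29)=-1, (26|29)=-1; sign (−1)^0·-1^0·-1^-2 = +1.
(a,b)_23: α=1, u≡22; β=-1, v≡10 (mod 23); (22|23)=-1, (10|23)=-1; sign (−1)^1·-1^-1·-1^1 = -1.
|Ram(6279, 613893)| = 4, even; anisotropic at {13, 23, 31, 41}.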